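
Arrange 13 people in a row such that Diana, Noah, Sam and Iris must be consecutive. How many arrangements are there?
Treat the 4 as one block: (13-4+1)! × 4! = 3628800 × 24 = 87091200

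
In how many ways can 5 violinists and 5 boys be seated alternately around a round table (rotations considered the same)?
Fix one of the violinists: (5-1)! ways for the remaining violinists, × 5! ways for the boys = 24 × 120 = 2880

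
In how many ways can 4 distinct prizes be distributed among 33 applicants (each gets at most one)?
P(33,4) = 33!/(33-4)! = 982080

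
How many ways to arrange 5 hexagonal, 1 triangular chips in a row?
6! / (5! × 1!) = 6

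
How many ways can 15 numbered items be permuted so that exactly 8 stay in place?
Choose the 8 fixed points C(15,8) = 6435, derange the rest: !7 = Σ_{j=0}^{7} (-1)^j·7!/j! = 5040 - 5040 + 2520 - 840 + 210 - 42 + 7 - 1 = 1854. Product = 6435 × 1854 = 11930490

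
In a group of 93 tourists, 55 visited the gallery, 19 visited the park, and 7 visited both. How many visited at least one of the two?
|A∪B| = |A| + |B| - |A∩B| = 55 + 19 - 7 = 67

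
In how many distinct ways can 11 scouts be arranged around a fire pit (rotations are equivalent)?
Circular: fix one position, arrange the rest. (11-1)! = 3628800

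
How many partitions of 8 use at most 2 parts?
By conjugation, equals partitions of 8 into parts ≤ 2. Let r_j(i) = number of partitions of i into parts ≤ j, for i = 0..8. r_1(i) = 1 for all i; r_j(i) = r_{j-1}(i) + r_j(i-j). Rows j = 2..2: ≤2: 1 1 2 2 3 3 4 4 5. r_2(8) = 5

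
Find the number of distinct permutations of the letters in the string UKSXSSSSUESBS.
13! / (1! × 1! × 1! × 2! × 1! × 7!) = 617760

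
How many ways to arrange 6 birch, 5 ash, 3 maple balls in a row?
14! / (6! × 5! × 3!) = 168168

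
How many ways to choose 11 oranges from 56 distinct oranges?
C(56,11) = 56!/(11!×45!) = 148902215280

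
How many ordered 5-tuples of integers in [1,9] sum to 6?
Coefficient of x^6 in (x + x² + ... + x^9)^5. By inclusion-exclusion on dice exceeding 9: Σ_j (-1)^j C(5,j)·C(6-1-9j, 4) = C(5,0)·C(5,4) = 1·5 = 5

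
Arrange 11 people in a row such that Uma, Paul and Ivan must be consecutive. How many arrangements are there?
Treat the 3 as one block: (11-3+1)! × 3! = 362880 × 6 = 2177280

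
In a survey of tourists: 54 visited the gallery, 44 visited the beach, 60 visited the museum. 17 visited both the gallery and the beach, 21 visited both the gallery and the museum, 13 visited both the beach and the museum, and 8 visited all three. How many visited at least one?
|A∪B∪C| = 54+44+60-17-21-13+8 = 115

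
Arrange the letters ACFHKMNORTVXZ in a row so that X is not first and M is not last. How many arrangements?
By inclusion-exclusion: 13! - 2×(13-1)! + (13-2)! = 6227020800 - 958003200 + 39916800 = 5308934400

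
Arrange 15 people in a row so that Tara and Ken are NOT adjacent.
Total - adjacent = 15! - (15-1)!×2 = 1307674368000 - 174356582400 = 1133317785600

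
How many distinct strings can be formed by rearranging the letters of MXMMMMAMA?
9! / (6! × 2! × 1!) = 252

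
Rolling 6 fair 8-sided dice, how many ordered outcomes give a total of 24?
Coefficient of x^24 in (x + x² + ... + x^8)^6. By inclusion-exclusion on dice exceeding 8: Σ_j (-1)^j C(6,j)·C(24-1-8j, 5) = C(6,0)·C(23,5) - C(6,1)·C(15,5) + C(6,2)·C(7,5) = 1·33649 - 6·3003 + 15·21 = 15946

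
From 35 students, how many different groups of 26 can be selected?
C(35,26) = 35!/(26!×9!) = 70607460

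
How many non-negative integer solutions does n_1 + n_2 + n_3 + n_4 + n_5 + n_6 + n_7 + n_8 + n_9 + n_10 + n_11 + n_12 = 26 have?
C(26+12-1, 12-1) = C(37, 11) = 854992152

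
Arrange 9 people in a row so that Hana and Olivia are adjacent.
Treat as block: (9-1)! × 2! = 40320 × 2 = 80640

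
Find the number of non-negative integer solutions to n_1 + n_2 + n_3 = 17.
C(17+3-1, 3-1) = C(19, 2) = 171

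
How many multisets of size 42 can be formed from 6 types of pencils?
C(42+6-1, 6-1) = C(47, 5) = 1533939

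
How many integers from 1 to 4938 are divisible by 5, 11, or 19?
⌊4938/5⌋+⌊4938/11⌋+⌊4938/19⌋ - ⌊4938/55⌋-⌊4938/95⌋-⌊4938/209⌋ + ⌊4938/1045⌋ = 987+448+259 - 89-51-23 + 4 = 1535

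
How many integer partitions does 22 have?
Pentagonal recurrence p(n) = p(n-1) + p(n-2) - p(n-5) - p(n-7) + p(n-12) + p(n-15) - ... gives p(0..21) = 1, 1, 2, 3, 5, 7, 11, 15, 22, 30, 42, 56, 77, 101, 135, 176, 231, 297, 385, 490, 627, 792. p(22) = p(21) + p(20) - p(17) - p(15) + p(10) + p(7) - p(0) = 792 + 627 - 297 - 176 + 42 + 15 - 1 = 1002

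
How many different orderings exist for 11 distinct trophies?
11! = 39916800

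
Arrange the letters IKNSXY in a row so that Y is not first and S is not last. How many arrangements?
By inclusion-exclusion: 6! - 2×(6-1)! + (6-2)! = 720 - 240 + 24 = 504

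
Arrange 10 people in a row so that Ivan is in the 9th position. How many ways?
Fix one position: (10-1)! = 362880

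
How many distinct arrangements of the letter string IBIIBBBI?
8! / (4! × 4!) = 70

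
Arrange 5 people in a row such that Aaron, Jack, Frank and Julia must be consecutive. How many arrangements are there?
Treat the 4 as one block: (5-4+1)! × 4! = 2 × 24 = 48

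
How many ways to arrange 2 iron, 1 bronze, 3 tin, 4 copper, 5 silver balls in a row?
15! / (2! × 1! × 3! × 4! × 5!) = 37837800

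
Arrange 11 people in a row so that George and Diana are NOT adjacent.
Total - adjacent = 11! - (11-1)!×2 = 39916800 - 7257600 = 32659200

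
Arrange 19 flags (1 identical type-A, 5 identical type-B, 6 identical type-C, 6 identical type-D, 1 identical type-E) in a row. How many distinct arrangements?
19! / (1! × 5! × 6! × 6! × 1!) = 1955457504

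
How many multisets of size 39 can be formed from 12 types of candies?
C(39+12-1, 12-1) = C(50, 11) = 37353738800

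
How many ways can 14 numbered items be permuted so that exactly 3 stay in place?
Choose the 3 fixed points C(14,3) = 364, derange the rest: !11 = Σ_{j=0}^{11} (-1)^j·11!/j! = 39916800 - 39916800 + 19958400 - 6652800 + 1663200 - 332640 + 55440 - 7920 + 990 - 110 + 11 - 1 = 14684570. Product = 364 × 14684570 = 5345183480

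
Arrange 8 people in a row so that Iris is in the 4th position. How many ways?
Fix one position: (8-1)! = 5040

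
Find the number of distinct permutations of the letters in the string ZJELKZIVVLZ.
11! / (2! × 1! × 2! × 3! × 1! × 1! × 1!) = 1663200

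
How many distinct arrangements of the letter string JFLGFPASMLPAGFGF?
16! / (4! × 3! × 1! × 1! × 2! × 2! × 2! × 1!) = 18162144000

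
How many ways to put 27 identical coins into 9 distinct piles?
C(27+9-1, 9-1) = C(35, 8) = 23535820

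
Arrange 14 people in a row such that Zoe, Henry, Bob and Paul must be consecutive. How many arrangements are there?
Treat the 4 as one block: (14-4+1)! × 4! = 39916800 × 24 = 958003200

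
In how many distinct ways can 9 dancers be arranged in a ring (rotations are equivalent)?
Circular: fix one position, arrange the rest. (9-1)! = 40320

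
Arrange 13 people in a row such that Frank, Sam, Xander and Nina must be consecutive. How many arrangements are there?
Treat the 4 as one block: (13-4+1)! × 4! = 3628800 × 24 = 87091200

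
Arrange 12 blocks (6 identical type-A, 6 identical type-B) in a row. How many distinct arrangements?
12! / (6! × 6!) = 924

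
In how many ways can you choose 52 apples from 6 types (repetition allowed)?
C(52+6-1, 6-1) = C(57, 5) = 4187106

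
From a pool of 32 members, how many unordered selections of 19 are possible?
C(32,19) = 32!/(19!×13!) = 347373600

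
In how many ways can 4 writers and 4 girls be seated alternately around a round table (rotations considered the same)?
Fix one of the writers: (4-1)! ways for the remaining writers, × 4! ways for the girls = 6 × 24 = 144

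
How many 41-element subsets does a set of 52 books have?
C(52,41) = 52!/(41!×11!) = 60403728840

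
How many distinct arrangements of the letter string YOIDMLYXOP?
10! / (1! × 1! × 2! × 1! × 1! × 2! × 1! × 1!) = 907200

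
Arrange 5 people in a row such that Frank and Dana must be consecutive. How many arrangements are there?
Treat the 2 as one block: (5-2+1)! × 2! = 24 × 2 = 48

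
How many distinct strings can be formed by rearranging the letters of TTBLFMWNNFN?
11! / (1! × 2! × 1! × 1! × 2! × 1! × 3!) = 1663200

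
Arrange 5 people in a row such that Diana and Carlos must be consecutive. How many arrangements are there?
Treat the 2 as one block: (5-2+1)! × 2! = 24 × 2 = 48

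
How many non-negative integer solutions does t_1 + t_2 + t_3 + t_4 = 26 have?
C(26+4-1, 4-1) = C(29, 3) = 3654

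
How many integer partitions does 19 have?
Pentagonal recurrence p(n) = p(n-1) + p(n-2) - p(n-5) - p(n-7) + p(n-12) + p(n-15) - ... gives p(0..18) = 1, 1, 2, 3, 5, 7, 11, 15, 22, 30, 42, 56, 77, 101, 135, 176, 231, 297, 385. p(19) = p(18) + p(17) - p(14) - p(12) + p(7) + p(4) = 385 + 297 - 135 - 77 + 15 + 5 = 490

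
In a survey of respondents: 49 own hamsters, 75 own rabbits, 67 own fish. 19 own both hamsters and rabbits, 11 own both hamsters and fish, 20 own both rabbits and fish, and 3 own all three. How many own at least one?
|A∪B∪C| = 49+75+67-19-11-20+3 = 144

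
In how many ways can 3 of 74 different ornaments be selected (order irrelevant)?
C(74,3) = 74!/(3!×71!) = 64824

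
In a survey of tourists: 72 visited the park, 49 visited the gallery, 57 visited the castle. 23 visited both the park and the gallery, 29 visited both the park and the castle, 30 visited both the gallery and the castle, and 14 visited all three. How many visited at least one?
|A∪B∪C| = 72+49+57-23-29-30+14 = 110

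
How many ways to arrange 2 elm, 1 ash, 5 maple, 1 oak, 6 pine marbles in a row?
15! / (2! × 1! × 5! × 1! × 6!) = 7567560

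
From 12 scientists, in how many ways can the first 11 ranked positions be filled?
P(12,11) = 12!/(12-11)! = 479001600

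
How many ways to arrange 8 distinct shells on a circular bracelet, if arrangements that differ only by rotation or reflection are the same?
(8-1)!/2 = 5040/2 = 2520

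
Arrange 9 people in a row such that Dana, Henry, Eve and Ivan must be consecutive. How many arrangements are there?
Treat the 4 as one block: (9-4+1)! × 4! = 720 × 24 = 17280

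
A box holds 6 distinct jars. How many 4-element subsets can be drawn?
C(6,4) = 6!/(4!×2!) = 15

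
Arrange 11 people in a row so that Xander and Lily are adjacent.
Treat as block: (11-1)! × 2! = 3628800 × 2 = 7257600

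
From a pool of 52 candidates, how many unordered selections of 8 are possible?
C(52,8) = 52!/(8!×44!) = 752538150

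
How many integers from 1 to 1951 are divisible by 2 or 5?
⌊1951/2⌋ + ⌊1951/5⌋ - ⌊1951/10⌋ = 975 + 390 - 195 = 1170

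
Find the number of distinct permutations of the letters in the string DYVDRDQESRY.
11! / (2! × 1! × 2! × 3! × 1! × 1! × 1!) = 1663200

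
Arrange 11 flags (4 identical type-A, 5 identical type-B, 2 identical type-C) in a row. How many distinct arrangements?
11! / (4! × 5! × 2!) = 6930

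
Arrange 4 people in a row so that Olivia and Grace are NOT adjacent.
Total - adjacent = 4! - (4-1)!×2 = 24 - 12 = 12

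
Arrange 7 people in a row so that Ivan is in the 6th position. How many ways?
Fix one position: (7-1)! = 720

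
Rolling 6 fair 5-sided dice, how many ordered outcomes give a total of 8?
Coefficient of x^8 in (x + x² + ... + x^5)^6. By inclusion-exclusion on dice exceeding 5: Σ_j (-1)^j C(6,j)·C(8-1-5j, 5) = C(6,0)·C(7,5) = 1·21 = 21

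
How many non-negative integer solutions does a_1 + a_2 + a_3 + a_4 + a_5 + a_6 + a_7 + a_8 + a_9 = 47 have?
C(47+9-1, 9-1) = C(55, 8) = 1217566350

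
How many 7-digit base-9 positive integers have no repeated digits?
First digit: 8 choices (nonzero). Then descending: 8 × 8 × 7 × 6 × 5 × 4 × 3 = 161280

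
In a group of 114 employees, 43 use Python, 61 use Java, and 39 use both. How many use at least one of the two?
|A∪B| = |A| + |B| - |A∩B| = 43 + 61 - 39 = 65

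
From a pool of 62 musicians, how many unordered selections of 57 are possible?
C(62,57) = 62!/(57!×5!) = 6471002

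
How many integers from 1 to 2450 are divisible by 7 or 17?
⌊2450/7⌋ + ⌊2450/17⌋ - ⌊2450/119⌋ = 350 + 144 - 20 = 474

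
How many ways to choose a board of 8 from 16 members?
C(16,8) = 16!/(8!×8!) = 12870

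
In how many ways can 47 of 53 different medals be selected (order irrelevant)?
C(53,47) = 53!/(47!×6!) = 22957480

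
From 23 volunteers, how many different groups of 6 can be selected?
C(23,6) = 23!/(6!×17!) = 100947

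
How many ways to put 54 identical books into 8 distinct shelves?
C(54+8-1, 8-1) = C(61, 7) = 436270780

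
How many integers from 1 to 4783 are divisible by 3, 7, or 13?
⌊4783/3⌋+⌊4783/7⌋+⌊4783/13⌋ - ⌊4783/21⌋-⌊4783/39⌋-⌊4783/91⌋ + ⌊4783/273⌋ = 1594+683+367 - 227-122-52 + 17 = 2260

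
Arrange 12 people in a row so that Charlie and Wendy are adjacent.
Treat as block: (12-1)! × 2! = 39916800 × 2 = 79833600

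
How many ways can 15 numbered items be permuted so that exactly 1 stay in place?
Choose the 1 fixed point C(15,1) = 15, derange the rest: !14 = Σ_{j=0}^{14} (-1)^j·14!/j! = 87178291200 - 87178291200 + 43589145600 - 14529715200 + 3632428800 - 726485760 + 121080960 - 17297280 + 2162160 - 240240 + 24024 - 2184 + 182 - 14 + 1 = 32071101049. Product = 15 × 32071101049 = 481066515735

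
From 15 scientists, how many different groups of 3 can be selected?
C(15,3) = 15!/(3!×12!) = 455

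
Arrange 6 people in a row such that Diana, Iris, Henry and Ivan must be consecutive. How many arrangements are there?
Treat the 4 as one block: (6-4+1)! × 4! = 6 × 24 = 144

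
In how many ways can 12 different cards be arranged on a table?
12! = 479001600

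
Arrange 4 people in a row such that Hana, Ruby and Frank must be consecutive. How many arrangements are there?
Treat the 3 as one block: (4-3+1)! × 3! = 2 × 6 = 12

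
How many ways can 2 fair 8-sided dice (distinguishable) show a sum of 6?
Coefficient of x^6 in (x + x² + ... + x^8)^2. By inclusion-exclusion on dice exceeding 8: Σ_j (-1)^j C(2,j)·C(6-1-8j, 1) = C(2,0)·C(5,1) = 1·5 = 5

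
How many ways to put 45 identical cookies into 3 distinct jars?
C(45+3-1, 3-1) = C(47, 2) = 1081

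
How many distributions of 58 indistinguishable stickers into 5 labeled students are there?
C(58+5-1, 5-1) = C(62, 4) = 557845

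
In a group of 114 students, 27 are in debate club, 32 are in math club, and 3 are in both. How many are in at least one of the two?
|A∪B| = |A| + |B| - |A∩B| = 27 + 32 - 3 = 56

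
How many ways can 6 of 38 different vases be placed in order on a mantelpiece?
P(38,6) = 38!/(38-6)! = 1987690320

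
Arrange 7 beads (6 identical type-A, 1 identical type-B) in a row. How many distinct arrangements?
7! / (6! × 1!) = 7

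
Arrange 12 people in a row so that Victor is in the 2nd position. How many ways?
Fix one position: (12-1)! = 39916800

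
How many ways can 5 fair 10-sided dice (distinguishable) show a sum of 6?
Coefficient of x^6 in (x + x² + ... + x^10)^5. By inclusion-exclusion on dice exceeding 10: Σ_j (-1)^j C(5,j)·C(6-1-10j, 4) = C(5,0)·C(5,4) = 1·5 = 5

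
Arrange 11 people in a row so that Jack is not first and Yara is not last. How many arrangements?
By inclusion-exclusion: 11! - 2×(11-1)! + (11-2)! = 39916800 - 7257600 + 362880 = 33022080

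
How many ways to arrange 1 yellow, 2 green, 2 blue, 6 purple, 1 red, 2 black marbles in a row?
14! / (1! × 2! × 2! × 6! × 1! × 2!) = 15135120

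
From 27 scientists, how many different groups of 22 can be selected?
C(27,22) = 27!/(22!×5!) = 80730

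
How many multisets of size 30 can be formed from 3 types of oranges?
C(30+3-1, 3-1) = C(32, 2) = 496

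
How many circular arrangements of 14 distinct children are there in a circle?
Circular: fix one position, arrange the rest. (14-1)! = 6227020800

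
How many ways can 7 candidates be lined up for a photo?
7! = 5040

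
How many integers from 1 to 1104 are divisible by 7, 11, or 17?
⌊1104/7⌋+⌊1104/11⌋+⌊1104/17⌋ - ⌊1104/77⌋-⌊1104/119⌋-⌊1104/187⌋ + ⌊1104/1309⌋ = 157+100+64 - 14-9-5 + 0 = 293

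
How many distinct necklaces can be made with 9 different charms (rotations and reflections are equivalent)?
(9-1)!/2 = 40320/2 = 20160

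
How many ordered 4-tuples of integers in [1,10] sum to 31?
Coefficient of x^31 in (x + x² + ... + x^10)^4. By inclusion-exclusion on dice exceeding 10: Σ_j (-1)^j C(4,j)·C(31-1-10j, 3) = C(4,0)·C(30,3) - C(4,1)·C(20,3) + C(4,2)·C(10,3) = 1·4060 - 4·1140 + 6·120 = 220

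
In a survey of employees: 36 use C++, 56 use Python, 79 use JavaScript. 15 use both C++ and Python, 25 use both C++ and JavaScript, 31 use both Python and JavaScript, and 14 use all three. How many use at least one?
|A∪B∪C| = 36+56+79-15-25-31+14 = 114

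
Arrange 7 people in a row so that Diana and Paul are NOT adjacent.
Total - adjacent = 7! - (7-1)!×2 = 5040 - 1440 = 3600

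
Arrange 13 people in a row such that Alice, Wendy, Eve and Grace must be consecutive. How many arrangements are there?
Treat the 4 as one block: (13-4+1)! × 4! = 3628800 × 24 = 87091200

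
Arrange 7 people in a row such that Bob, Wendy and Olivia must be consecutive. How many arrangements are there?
Treat the 3 as one block: (7-3+1)! × 3! = 120 × 6 = 720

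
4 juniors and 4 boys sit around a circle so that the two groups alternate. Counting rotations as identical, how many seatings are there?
Fix one of the juniors: (4-1)! ways for the remaining juniors, × 4! ways for the boys = 6 × 24 = 144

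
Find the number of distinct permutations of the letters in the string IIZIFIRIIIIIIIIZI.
17! / (1! × 13! × 2! × 1!) = 28560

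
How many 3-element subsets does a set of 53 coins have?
C(53,3) = 53!/(3!×50!) = 23426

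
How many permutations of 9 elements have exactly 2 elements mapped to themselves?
Choose the 2 fixed points C(9,2) = 36, derange the rest: !7 = Σ_{j=0}^{7} (-1)^j·7!/j! = 5040 - 5040 + 2520 - 840 + 210 - 42 + 7 - 1 = 1854. Product = 36 × 1854 = 66744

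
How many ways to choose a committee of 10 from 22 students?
C(22,10) = 22!/(10!×12!) = 646646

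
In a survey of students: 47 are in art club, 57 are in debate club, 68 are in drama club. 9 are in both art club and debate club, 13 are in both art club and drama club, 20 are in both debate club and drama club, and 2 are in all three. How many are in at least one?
|A∪B∪C| = 47+57+68-9-13-20+2 = 132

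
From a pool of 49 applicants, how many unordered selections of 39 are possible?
C(49,39) = 49!/(39!×10!) = 8217822536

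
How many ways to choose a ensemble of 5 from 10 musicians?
C(10,5) = 10!/(5!×5!) = 252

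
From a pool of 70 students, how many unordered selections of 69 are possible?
C(70,69) = 70!/(69!×1!) = 70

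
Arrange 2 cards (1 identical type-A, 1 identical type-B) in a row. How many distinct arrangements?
2! / (1! × 1!) = 2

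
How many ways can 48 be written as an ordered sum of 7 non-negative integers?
C(48+7-1, 7-1) = C(54, 6) = 25827165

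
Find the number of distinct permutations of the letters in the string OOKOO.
5! / (1! × 4!) = 5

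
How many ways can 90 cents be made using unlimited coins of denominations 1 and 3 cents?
Coefficient of x^90 in 1/(1-x^1) · 1/(1-x^3). Use j coins of 3 for j = 0..⌊90/3⌋ = 30, the rest in 1s: 30 + 1 = 31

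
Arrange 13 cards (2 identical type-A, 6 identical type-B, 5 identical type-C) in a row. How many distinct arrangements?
13! / (2! × 6! × 5!) = 36036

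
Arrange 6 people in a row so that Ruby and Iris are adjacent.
Treat as block: (6-1)! × 2! = 120 × 2 = 240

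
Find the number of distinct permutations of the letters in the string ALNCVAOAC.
9! / (2! × 1! × 1! × 3! × 1! × 1!) = 30240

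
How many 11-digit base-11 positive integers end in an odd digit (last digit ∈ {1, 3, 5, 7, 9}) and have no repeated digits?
Last∈{1,3,5,7,9}. Last=0: 0. Last nonzero: 5×9×P(9,9) = 16329600. Total = 16329600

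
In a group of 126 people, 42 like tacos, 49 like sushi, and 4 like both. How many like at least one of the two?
|A∪B| = |A| + |B| - |A∩B| = 42 + 49 - 4 = 87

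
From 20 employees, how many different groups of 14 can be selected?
C(20,14) = 20!/(14!×6!) = 38760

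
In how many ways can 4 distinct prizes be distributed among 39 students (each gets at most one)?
P(39,4) = 39!/(39-4)! = 1974024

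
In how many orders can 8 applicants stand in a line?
8! = 40320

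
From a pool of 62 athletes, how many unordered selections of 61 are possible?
C(62,61) = 62!/(61!×1!) = 62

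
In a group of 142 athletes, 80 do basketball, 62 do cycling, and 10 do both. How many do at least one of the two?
|A∪B| = |A| + |B| - |A∩B| = 80 + 62 - 10 = 132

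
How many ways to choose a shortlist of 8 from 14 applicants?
C(14,8) = 14!/(8!×6!) = 3003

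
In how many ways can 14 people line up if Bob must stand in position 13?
Fix one position: (14-1)! = 6227020800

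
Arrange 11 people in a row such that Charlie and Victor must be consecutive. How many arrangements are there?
Treat the 2 as one block: (11-2+1)! × 2! = 3628800 × 2 = 7257600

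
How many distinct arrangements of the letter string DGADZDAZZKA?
11! / (3! × 1! × 3! × 1! × 3!) = 184800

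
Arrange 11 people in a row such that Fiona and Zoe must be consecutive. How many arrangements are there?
Treat the 2 as one block: (11-2+1)! × 2! = 3628800 × 2 = 7257600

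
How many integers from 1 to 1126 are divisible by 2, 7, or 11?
⌊1126/2⌋+⌊1126/7⌋+⌊1126/11⌋ - ⌊1126/14⌋-⌊1126/22⌋-⌊1126/77⌋ + ⌊1126/154⌋ = 563+160+102 - 80-51-14 + 7 = 687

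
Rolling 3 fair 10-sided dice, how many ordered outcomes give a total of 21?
Coefficient of x^21 in (x + x² + ... + x^10)^3. By inclusion-exclusion on dice exceeding 10: Σ_j (-1)^j C(3,j)·C(21-1-10j, 2) = C(3,0)·C(20,2) - C(3,1)·C(10,2) = 1·190 - 3·45 = 55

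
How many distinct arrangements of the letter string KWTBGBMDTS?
10! / (1! × 1! × 1! × 1! × 2! × 2! × 1! × 1!) = 907200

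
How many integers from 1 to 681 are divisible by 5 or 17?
⌊681/5⌋ + ⌊681/17⌋ - ⌊681/85⌋ = 136 + 40 - 8 = 168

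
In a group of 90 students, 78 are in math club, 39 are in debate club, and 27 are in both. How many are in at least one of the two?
|A∪B| = |A| + |B| - |A∩B| = 78 + 39 - 27 = 90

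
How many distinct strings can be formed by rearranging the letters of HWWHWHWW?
8! / (5! × 3!) = 56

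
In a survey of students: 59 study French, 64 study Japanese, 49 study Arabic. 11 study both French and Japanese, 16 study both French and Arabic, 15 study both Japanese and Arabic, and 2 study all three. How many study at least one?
|A∪B∪C| = 59+64+49-11-16-15+2 = 132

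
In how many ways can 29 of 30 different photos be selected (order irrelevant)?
C(30,29) = 30!/(29!×1!) = 30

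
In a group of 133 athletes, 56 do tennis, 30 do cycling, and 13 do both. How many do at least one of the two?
|A∪B| = |A| + |B| - |A∩B| = 56 + 30 - 13 = 73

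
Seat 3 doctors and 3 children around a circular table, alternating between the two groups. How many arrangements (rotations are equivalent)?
Fix one of the doctors: (3-1)! ways for the remaining doctors, × 3! ways for the children = 2 × 6 = 12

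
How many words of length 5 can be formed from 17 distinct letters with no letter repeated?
P(17,5) = 17!/(17-5)! = 742560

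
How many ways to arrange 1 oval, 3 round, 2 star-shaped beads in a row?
6! / (1! × 3! × 2!) = 60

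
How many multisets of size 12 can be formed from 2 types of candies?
C(12+2-1, 2-1) = C(13, 1) = 13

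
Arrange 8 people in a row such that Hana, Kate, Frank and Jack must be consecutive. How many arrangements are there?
Treat the 4 as one block: (8-4+1)! × 4! = 120 × 24 = 2880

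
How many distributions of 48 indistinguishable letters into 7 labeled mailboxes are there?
C(48+7-1, 7-1) = C(54, 6) = 25827165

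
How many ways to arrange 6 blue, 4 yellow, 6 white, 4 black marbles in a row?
20! / (6! × 4! × 6! × 4!) = 8147739600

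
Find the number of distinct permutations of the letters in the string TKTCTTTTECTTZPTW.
16! / (1! × 1! × 1! × 1! × 9! × 1! × 2!) = 28828800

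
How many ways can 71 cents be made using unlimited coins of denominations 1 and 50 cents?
Coefficient of x^71 in 1/(1-x^1) · 1/(1-x^50). Use j coins of 50 for j = 0..⌊71/50⌋ = 1, the rest in 1s: 1 + 1 = 2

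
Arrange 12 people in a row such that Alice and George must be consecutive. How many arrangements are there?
Treat the 2 as one block: (12-2+1)! × 2! = 39916800 × 2 = 79833600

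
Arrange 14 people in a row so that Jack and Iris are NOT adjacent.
Total - adjacent = 14! - (14-1)!×2 = 87178291200 - 12454041600 = 74724249600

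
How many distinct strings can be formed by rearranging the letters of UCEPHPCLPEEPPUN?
15! / (5! × 2! × 1! × 1! × 3! × 1! × 2!) = 454053600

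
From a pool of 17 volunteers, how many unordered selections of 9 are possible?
C(17,9) = 17!/(9!×8!) = 24310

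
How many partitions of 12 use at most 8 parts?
By conjugation, equals partitions of 12 into parts ≤ 8. Let r_j(i) = number of partitions of i into parts ≤ j, for i = 0..12. r_1(i) = 1 for all i; r_j(i) = r_{j-1}(i) + r_j(i-j). Rows j = 2..8: ≤2: 1 1 2 2 3 3 4 4 5 5 6 6 7; ≤3: 1 1 2 3 4 5 7 8 10 12 14 16 19; ≤4: 1 1 2 3 5 6 9 11 15 18 23 27 34; ≤5: 1 1 2 3 5 7 10 13 18 23 30 37 47; ≤6: 1 1 2 3 5 7 11 14 20 26 35 44 58; ≤7: 1 1 2 3 5 7 11 15 21 28 38 49 65; ≤8: 1 1 2 3 5 7 11 15 22 29 40 52 70. r_8(12) = 70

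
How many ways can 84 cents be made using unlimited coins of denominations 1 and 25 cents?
Coefficient of x^84 in 1/(1-x^1) · 1/(1-x^25). Use j coins of 25 for j = 0..⌊84/25⌋ = 3, the rest in 1s: 3 + 1 = 4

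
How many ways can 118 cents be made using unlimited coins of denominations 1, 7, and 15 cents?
Coefficient of x^118 in 1/(1-x^1) · 1/(1-x^7) · 1/(1-x^15). Case on j = number of 15-cent coins (j = 0..7); remainder r = 118 - 15j is made from {1,7} in ⌊r/7⌋+1 ways. r = 118, 103, 88, 73, 58, 43, 28, 13 → 17 + 15 + 13 + 11 + 9 + 7 + 5 + 2 = 79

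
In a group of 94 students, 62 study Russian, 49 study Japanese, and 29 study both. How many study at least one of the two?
|A∪B| = |A| + |B| - |A∩B| = 62 + 49 - 29 = 82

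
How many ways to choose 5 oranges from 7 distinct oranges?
C(7,5) = 7!/(5!×2!) = 21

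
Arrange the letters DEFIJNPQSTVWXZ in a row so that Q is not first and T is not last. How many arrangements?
By inclusion-exclusion: 14! - 2×(14-1)! + (14-2)! = 87178291200 - 12454041600 + 479001600 = 75203251200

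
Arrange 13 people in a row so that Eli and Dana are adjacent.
Treat as block: (13-1)! × 2! = 479001600 × 2 = 958003200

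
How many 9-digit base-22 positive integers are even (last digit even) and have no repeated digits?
Last∈{0,2,4,6,8,10,12,14,16,18,20}. Last=0: 8204716800. Last nonzero: 10×20×P(20,7) = 78140160000. Total = 86344876800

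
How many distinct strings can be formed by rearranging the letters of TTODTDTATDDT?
12! / (1! × 6! × 1! × 4!) = 27720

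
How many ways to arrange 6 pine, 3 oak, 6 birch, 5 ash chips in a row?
20! / (6! × 3! × 6! × 5!) = 6518191680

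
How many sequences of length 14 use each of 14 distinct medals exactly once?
14! = 87178291200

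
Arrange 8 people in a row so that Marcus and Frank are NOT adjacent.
Total - adjacent = 8! - (8-1)!×2 = 40320 - 10080 = 30240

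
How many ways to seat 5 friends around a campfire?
Circular: fix one position, arrange the rest. (5-1)! = 24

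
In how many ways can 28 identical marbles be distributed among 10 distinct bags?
C(28+10-1, 10-1) = C(37, 9) = 124403620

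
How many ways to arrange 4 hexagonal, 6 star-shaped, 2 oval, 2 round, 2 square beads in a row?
16! / (4! × 6! × 2! × 2! × 2!) = 151351200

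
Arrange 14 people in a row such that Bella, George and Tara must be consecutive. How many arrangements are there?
Treat the 3 as one block: (14-3+1)! × 3! = 479001600 × 6 = 2874009600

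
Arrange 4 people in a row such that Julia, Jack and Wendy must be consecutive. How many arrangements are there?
Treat the 3 as one block: (4-3+1)! × 3! = 2 × 6 = 12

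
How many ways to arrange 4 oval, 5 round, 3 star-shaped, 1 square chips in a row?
13! / (4! × 5! × 3! × 1!) = 360360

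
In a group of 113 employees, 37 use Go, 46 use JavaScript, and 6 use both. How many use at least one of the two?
|A∪B| = |A| + |B| - |A∩B| = 37 + 46 - 6 = 77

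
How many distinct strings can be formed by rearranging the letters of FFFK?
4! / (3! × 1!) = 4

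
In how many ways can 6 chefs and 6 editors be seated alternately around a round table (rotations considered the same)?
Fix one of the chefs: (6-1)! ways for the remaining chefs, × 6! ways for the editors = 120 × 720 = 86400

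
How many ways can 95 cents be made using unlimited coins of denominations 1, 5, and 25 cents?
Coefficient of x^95 in 1/(1-x^1) · 1/(1-x^5) · 1/(1-x^25). Case on j = number of 25-cent coins (j = 0..3); remainder r = 95 - 25j is made from {1,5} in ⌊r/5⌋+1 ways. r = 95, 70, 45, 20 → 20 + 15 + 10 + 5 = 50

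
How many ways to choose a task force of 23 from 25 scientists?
C(25,23) = 25!/(23!×2!) = 300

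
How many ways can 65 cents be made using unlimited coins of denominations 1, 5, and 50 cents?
Coefficient of x^65 in 1/(1-x^1) · 1/(1-x^5) · 1/(1-x^50). Case on j = number of 50-cent coins (j = 0..1); remainder r = 65 - 50j is made from {1,5} in ⌊r/5⌋+1 ways. r = 65, 15 → 14 + 4 = 18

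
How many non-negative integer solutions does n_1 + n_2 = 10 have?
C(10+2-1, 2-1) = C(11, 1) = 11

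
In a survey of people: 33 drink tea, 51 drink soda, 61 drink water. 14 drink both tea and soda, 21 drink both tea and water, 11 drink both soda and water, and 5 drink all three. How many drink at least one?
|A∪B∪C| = 33+51+61-14-21-11+5 = 104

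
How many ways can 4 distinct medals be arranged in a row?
4! = 24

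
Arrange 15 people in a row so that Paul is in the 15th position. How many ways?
Fix one position: (15-1)! = 87178291200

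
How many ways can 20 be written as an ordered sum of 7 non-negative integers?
C(20+7-1, 7-1) = C(26, 6) = 230230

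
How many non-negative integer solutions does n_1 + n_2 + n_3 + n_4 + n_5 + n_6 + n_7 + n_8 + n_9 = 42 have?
C(42+9-1, 9-1) = C(50, 8) = 536878650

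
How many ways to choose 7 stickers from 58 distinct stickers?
C(58,7) = 58!/(7!×51!) = 300674088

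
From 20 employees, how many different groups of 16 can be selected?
C(20,16) = 20!/(16!×4!) = 4845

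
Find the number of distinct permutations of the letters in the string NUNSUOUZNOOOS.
13! / (4! × 2! × 3! × 3! × 1!) = 3603600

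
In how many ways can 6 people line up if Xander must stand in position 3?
Fix one position: (6-1)! = 120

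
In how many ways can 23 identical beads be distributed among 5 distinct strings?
C(23+5-1, 5-1) = C(27, 4) = 17550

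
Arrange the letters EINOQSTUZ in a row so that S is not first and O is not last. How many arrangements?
By inclusion-exclusion: 9! - 2×(9-1)! + (9-2)! = 362880 - 80640 + 5040 = 287280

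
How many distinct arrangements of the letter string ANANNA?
6! / (3! × 3!) = 20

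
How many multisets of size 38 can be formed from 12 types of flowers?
C(38+12-1, 12-1) = C(49, 11) = 29135916264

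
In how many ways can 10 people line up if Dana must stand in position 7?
Fix one position: (10-1)! = 362880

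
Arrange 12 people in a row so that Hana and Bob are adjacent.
Treat as block: (12-1)! × 2! = 39916800 × 2 = 79833600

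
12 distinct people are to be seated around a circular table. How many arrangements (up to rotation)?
Circular: fix one position, arrange the rest. (12-1)! = 39916800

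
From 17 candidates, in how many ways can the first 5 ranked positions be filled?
P(17,5) = 17!/(17-5)! = 742560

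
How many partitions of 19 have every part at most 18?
Let r_j(i) = number of partitions of i into parts ≤ j, for i = 0..19. r_1(i) = 1 for all i; r_j(i) = r_{j-1}(i) + r_j(i-j). Rows j = 2..18: ≤2: 1 1 2 2 3 3 4 4 5 5 6 6 7 7 8 8 9 9 10 10; ≤3: 1 1 2 3 4 5 7 8 10 12 14 16 19 21 24 27 30 33 37 40; ≤4: 1 1 2 3 5 6 9 11 15 18 23 27 34 39 47 54 64 72 84 94; ≤5: 1 1 2 3 5 7 10 13 18 23 30 37 47 57 70 84 101 119 141 164; ≤6: 1 1 2 3 5 7 11 14 20 26 35 44 58 71 90 110 136 163 199 235; ≤7: 1 1 2 3 5 7 11 15 21 28 38 49 65 82 105 131 164 201 248 300; ≤8: 1 1 2 3 5 7 11 15 22 29 40 52 70 89 116 146 186 230 288 352; ≤9: 1 1 2 3 5 7 11 15 22 30 41 54 73 94 123 157 201 252 318 393; ≤10: 1 1 2 3 5 7 11 15 22 30 42 55 75 97 128 164 212 267 340 423; ≤11: 1 1 2 3 5 7 11 15 22 30 42 56 76 99 131 169 219 278 355 445; ≤12: 1 1 2 3 5 7 11 15 22 30 42 56 77 100 133 172 224 285 366 460; ≤13: 1 1 2 3 5 7 11 15 22 30 42 56 77 101 134 174 227 290 373 471; ≤14: 1 1 2 3 5 7 11 15 22 30 42 56 77 101 135 175 229 293 378 478; ≤15: 1 1 2 3 5 7 11 15 22 30 42 56 77 101 135 176 230 295 381 483; ≤16: 1 1 2 3 5 7 11 15 22 30 42 56 77 101 135 176 231 296 383 486; ≤17: 1 1 2 3 5 7 11 15 22 30 42 56 77 101 135 176 231 297 384 488; ≤18: 1 1 2 3 5 7 11 15 22 30 42 56 77 101 135 176 231 297 385 489. r_18(19) = 489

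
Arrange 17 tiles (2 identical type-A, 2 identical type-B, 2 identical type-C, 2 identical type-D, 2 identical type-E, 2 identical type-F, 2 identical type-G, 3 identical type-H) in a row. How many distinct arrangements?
17! / (2! × 2! × 2! × 2! × 2! × 2! × 2! × 3!) = 463134672000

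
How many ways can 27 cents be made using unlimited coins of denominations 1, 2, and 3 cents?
Coefficient of x^27 in 1/(1-x^1) · 1/(1-x^2) · 1/(1-x^3). Case on j = number of 3-cent coins (j = 0..9); remainder r = 27 - 3j is made from {1,2} in ⌊r/2⌋+1 ways. r = 27, 24, 21, 18, 15, 12, 9, 6, 3, 0 → 14 + 13 + 11 + 10 + 8 + 7 + 5 + 4 + 2 + 1 = 75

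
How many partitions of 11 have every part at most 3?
Let r_j(i) = number of partitions of i into parts ≤ j, for i = 0..11. r_1(i) = 1 for all i; r_j(i) = r_{j-1}(i) + r_j(i-j). Rows j = 2..3: ≤2: 1 1 2 2 3 3 4 4 5 5 6 6; ≤3: 1 1 2 3 4 5 7 8 10 12 14 16. r_3(11) = 16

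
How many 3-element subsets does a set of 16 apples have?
C(16,3) = 16!/(3!×13!) = 560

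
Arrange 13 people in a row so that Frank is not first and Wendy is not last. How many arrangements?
By inclusion-exclusion: 13! - 2×(13-1)! + (13-2)! = 6227020800 - 958003200 + 39916800 = 5308934400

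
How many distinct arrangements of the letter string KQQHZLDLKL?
10! / (2! × 1! × 3! × 1! × 1! × 2!) = 151200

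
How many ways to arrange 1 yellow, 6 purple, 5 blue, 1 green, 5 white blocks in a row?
18! / (1! × 6! × 5! × 1! × 5!) = 617512896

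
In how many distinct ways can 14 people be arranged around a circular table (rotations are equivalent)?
Circular: fix one position, arrange the rest. (14-1)! = 6227020800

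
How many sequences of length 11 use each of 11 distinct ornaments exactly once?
11! = 39916800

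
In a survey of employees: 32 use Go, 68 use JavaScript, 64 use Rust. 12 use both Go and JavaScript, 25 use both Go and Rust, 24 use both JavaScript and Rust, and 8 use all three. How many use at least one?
|A∪B∪C| = 32+68+64-12-25-24+8 = 111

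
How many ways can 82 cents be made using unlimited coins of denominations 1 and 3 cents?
Coefficient of x^82 in 1/(1-x^1) · 1/(1-x^3). Use j coins of 3 for j = 0..⌊82/3⌋ = 27, the rest in 1s: 27 + 1 = 28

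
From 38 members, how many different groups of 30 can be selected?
C(38,30) = 38!/(30!×8!) = 48903492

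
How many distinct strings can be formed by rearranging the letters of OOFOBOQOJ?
9! / (1! × 1! × 1! × 5! × 1!) = 3024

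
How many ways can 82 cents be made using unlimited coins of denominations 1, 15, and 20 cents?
Coefficient of x^82 in 1/(1-x^1) · 1/(1-x^15) · 1/(1-x^20). Case on j = number of 20-cent coins (j = 0..4); remainder r = 82 - 20j is made from {1,15} in ⌊r/15⌋+1 ways. r = 82, 62, 42, 22, 2 → 6 + 5 + 3 + 2 + 1 = 17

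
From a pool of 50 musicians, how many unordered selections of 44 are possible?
C(50,44) = 50!/(44!×6!) = 15890700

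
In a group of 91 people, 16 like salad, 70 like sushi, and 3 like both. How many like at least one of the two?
|A∪B| = |A| + |B| - |A∩B| = 16 + 70 - 3 = 83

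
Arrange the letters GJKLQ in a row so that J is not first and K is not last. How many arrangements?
By inclusion-exclusion: 5! - 2×(5-1)! + (5-2)! = 120 - 48 + 6 = 78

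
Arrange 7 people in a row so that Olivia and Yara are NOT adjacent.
Total - adjacent = 7! - (7-1)!×2 = 5040 - 1440 = 3600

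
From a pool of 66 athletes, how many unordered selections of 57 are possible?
C(66,57) = 66!/(57!×9!) = 37014131440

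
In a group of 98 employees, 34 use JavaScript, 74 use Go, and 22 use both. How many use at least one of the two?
|A∪B| = |A| + |B| - |A∩B| = 34 + 74 - 22 = 86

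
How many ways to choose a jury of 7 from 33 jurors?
C(33,7) = 33!/(7!×26!) = 4272048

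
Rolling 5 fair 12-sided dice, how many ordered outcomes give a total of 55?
Coefficient of x^55 in (x + x² + ... + x^12)^5. By inclusion-exclusion on dice exceeding 12: Σ_j (-1)^j C(5,j)·C(55-1-12j, 4) = C(5,0)·C(54,4) - C(5,1)·C(42,4) + C(5,2)·C(30,4) - C(5,3)·C(18,4) + C(5,4)·C(6,4) = 1·316251 - 5·111930 + 10·27405 - 10·3060 + 5·15 = 126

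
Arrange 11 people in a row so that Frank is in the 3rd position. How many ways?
Fix one position: (11-1)! = 3628800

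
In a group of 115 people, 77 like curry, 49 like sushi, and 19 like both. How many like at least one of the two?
|A∪B| = |A| + |B| - |A∩B| = 77 + 49 - 19 = 107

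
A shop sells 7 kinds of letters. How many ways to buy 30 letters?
C(30+7-1, 7-1) = C(36, 6) = 1947792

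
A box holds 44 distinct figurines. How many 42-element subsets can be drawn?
C(44,42) = 44!/(42!×2!) = 946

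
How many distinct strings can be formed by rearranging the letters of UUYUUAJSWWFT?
12! / (4! × 1! × 1! × 1! × 1! × 1! × 2! × 1!) = 9979200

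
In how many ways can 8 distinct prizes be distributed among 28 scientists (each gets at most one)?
P(28,8) = 28!/(28-8)! = 125318793600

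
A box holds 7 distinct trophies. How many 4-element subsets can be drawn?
C(7,4) = 7!/(4!×3!) = 35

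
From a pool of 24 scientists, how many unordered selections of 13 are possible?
C(24,13) = 24!/(13!×11!) = 2496144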